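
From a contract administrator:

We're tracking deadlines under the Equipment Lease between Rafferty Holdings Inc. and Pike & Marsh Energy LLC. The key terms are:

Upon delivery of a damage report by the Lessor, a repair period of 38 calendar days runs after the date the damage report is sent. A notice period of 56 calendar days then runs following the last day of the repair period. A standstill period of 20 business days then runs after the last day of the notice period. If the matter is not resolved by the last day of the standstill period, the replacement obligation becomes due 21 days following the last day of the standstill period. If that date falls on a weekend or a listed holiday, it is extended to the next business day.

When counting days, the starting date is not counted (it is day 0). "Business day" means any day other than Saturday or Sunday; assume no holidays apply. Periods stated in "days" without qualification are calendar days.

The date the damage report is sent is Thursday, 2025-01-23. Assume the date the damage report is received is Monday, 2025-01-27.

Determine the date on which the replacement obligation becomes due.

The last day of the repair period: 2025-01-23 + 38 days = 2025-03-02.
The last day of the notice period: 56 calendar days after 2025-03-02 is 2025-04-27.
The last day of the standstill period: counting 20 business days from Sunday, 2025-04-27 (Apr 28, Apr 29, Apr 30, May 1, …, May 21, May 22, May 23, skipping weekends) reaches Friday, 2025-05-23.
The date on which the replacement obligation becomes due: 2025-05-23 + 21 days = 2025-06-13. 2025-06-13 is a Friday, so no roll-forward applies.

2025-06-13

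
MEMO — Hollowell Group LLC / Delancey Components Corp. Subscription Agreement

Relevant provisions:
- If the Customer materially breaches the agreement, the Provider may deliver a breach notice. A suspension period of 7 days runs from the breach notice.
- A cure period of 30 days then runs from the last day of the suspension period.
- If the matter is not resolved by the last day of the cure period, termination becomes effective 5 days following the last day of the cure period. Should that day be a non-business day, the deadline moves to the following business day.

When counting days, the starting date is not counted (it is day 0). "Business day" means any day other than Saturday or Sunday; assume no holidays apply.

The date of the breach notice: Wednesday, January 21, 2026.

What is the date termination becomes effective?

March 4, 2026

The last day of the suspension period: January 21, 2026 + 7 days = January 28, 2026.
The last day of the cure period: 30 calendar days after January 28, 2026 is February 27, 2026.
The date termination becomes effective: 5 calendar days after February 27, 2026 is March 4, 2026. March 4, 2026 is a Wednesday, so no roll-forward applies.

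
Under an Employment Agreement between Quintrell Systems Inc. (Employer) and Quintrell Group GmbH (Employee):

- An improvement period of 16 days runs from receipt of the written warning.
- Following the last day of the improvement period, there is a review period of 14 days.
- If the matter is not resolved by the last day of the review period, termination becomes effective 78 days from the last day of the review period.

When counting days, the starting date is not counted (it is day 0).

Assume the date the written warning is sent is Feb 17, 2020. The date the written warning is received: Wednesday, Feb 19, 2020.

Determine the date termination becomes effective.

Jun 6, 2020

Adding 16 calendar days to Feb 19, 2020 gives Mar 6, 2020, which is the last day of the improvement period.
The last day of the review period: Mar 6, 2020 + 14 days = Mar 20, 2020.
The date termination becomes effective: Mar 20, 2020 + 78 days = Jun 6, 2020.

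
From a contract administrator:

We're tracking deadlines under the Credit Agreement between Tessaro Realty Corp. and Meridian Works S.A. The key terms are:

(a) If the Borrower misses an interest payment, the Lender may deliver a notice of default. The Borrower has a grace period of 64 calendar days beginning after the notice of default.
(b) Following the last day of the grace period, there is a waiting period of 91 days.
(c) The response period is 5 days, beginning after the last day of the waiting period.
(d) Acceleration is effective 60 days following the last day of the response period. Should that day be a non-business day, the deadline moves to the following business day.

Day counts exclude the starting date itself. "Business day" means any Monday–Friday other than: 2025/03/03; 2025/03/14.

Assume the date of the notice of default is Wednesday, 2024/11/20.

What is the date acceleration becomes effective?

The last day of the grace period: 2024/11/20 + 64 days = 2025/01/23.
The last day of the waiting period: 91 calendar days after 2025/01/23 is 2025/04/24.
The last day of the response period: 5 calendar days after 2025/04/24 is 2025/04/29.
Adding 60 calendar days to 2025/04/29 gives 2025/06/28, which is the date acceleration becomes effective. That falls on a Saturday, so it rolls to the next business day, Monday, 2025/06/30.

2025/06/30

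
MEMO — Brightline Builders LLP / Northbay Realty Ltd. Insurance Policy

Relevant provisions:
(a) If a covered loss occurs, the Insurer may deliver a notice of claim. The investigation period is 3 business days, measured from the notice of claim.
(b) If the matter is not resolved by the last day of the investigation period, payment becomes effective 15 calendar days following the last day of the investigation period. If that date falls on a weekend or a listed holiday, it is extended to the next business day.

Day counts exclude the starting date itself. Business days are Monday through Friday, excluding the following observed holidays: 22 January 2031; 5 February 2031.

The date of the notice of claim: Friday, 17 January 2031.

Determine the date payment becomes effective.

7 February 2031

The last day of the investigation period: 3 business days after Friday, 17 January 2031, skipping weekends and the listed holiday on Jan 22 — Jan 20, Jan 21, Jan 23 — lands on Thursday, 23 January 2031.
The date payment becomes effective: 15 calendar days after 23 January 2031 is 7 February 2031. 7 February 2031 is a Friday and is not a listed holiday, so no roll-forward applies.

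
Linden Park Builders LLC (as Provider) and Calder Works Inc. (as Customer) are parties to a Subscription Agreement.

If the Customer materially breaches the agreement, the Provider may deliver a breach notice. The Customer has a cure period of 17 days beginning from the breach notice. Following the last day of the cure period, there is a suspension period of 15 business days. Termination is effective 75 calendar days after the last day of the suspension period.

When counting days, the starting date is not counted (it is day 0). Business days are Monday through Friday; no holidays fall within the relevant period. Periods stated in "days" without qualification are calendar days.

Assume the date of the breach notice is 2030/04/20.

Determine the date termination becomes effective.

2030/08/11

The last day of the cure period: 2030/04/20 + 17 days = 2030/05/07.
The last day of the suspension period: 15 business days after Tuesday, 2030/05/07, skipping weekends — May 8, May 9, May 10, May 13, …, May 24, May 27, May 28 — lands on Tuesday, 2030/05/28.
The date termination becomes effective: 2030/05/28 + 75 days = 2030/08/11.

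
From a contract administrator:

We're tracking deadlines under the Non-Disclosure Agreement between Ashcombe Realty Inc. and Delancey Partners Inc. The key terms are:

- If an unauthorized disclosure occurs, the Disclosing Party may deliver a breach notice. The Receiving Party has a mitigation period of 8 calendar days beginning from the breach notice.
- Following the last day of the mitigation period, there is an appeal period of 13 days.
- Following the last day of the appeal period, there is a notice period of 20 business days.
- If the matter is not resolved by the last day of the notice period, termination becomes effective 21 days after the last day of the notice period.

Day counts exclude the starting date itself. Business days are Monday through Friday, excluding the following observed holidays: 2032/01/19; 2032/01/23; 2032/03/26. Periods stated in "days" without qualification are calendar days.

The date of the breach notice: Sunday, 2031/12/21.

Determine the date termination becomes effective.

The last day of the mitigation period: 8 calendar days after 2031/12/21 is 2031/12/29.
The last day of the appeal period: 2031/12/29 + 13 days = 2032/01/11.
The last day of the notice period: counting 20 business days from Sunday, 2032/01/11 (Jan 12, Jan 13, Jan 14, Jan 15, …, Feb 6, Feb 9, Feb 10, skipping weekends and the listed holidays on Jan 19, Jan 23) reaches Tuesday, 2032/02/10.
The date termination becomes effective: 2032/02/10 + 21 days = 2032/03/02.

2032/03/02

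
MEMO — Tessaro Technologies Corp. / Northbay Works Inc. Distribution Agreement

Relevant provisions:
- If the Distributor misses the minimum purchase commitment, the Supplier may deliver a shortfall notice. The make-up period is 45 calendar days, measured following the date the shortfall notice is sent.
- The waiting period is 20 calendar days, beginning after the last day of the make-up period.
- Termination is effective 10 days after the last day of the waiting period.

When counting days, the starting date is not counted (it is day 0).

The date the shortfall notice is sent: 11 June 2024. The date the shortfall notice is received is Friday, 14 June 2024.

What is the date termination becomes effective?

25 August 2024

Adding 45 calendar days to 11 June 2024 gives 26 July 2024, which is the last day of the make-up period.
The last day of the waiting period: 26 July 2024 + 20 days = 15 August 2024.
The date termination becomes effective: 15 August 2024 + 10 days = 25 August 2024.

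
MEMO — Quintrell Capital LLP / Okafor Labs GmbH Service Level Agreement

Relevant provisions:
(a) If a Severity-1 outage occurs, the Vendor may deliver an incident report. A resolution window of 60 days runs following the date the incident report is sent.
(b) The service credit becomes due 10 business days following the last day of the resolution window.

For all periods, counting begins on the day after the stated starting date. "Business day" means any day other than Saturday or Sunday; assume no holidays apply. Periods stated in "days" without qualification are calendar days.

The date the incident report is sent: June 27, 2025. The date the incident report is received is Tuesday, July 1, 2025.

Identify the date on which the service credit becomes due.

September 9, 2025

Adding 60 calendar days to June 27, 2025 gives August 26, 2025, which is the last day of the resolution window.
From Tuesday, August 26, 2025, 10 business days (Aug 27, Aug 28, Aug 29, Sep 1, Sep 2, Sep 3, Sep 4, Sep 5, Sep 8, Sep 9, skipping weekends) brings us to Tuesday, September 9, 2025, which is the date on which the service credit becomes due.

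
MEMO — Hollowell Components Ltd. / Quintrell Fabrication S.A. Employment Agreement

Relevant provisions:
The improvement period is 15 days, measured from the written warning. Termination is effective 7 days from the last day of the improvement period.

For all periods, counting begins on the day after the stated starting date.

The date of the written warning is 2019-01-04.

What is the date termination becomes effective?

2019-01-26

The last day of the improvement period: 2019-01-04 + 15 days = 2019-01-19.
Adding 7 calendar days to 2019-01-19 gives 2019-01-26, which is the date termination becomes effective.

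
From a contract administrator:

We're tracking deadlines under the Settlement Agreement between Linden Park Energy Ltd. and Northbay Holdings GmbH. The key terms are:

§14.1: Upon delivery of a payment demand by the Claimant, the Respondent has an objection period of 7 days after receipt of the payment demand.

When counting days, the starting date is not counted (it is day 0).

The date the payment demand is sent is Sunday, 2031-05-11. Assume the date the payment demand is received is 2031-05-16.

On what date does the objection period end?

2031-05-23

Adding 7 calendar days to 2031-05-16 gives 2031-05-23, which is the last day of the objection period.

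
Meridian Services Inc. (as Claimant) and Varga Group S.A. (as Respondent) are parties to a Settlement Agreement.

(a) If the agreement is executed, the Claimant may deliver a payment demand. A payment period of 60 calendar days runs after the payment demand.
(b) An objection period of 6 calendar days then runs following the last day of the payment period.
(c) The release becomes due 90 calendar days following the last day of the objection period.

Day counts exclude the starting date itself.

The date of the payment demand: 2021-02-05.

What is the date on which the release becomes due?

The last day of the payment period: 2021-02-05 + 60 days = 2021-04-06.
The last day of the objection period: 2021-04-06 + 6 days = 2021-04-12.
Adding 90 calendar days to 2021-04-12 gives 2021-07-11, which is the date on which the release becomes due.

2021-07-11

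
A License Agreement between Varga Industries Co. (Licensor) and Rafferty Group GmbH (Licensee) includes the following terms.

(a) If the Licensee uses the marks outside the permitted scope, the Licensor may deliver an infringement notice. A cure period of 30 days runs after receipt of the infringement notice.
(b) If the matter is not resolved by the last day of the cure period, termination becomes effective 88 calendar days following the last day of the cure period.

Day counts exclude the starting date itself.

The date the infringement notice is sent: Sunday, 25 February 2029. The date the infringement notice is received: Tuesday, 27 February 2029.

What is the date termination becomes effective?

25 June 2029

The last day of the cure period: 30 calendar days after 27 February 2029 is 29 March 2029.
Adding 88 calendar days to 29 March 2029 gives 25 June 2029, which is the date termination becomes effective.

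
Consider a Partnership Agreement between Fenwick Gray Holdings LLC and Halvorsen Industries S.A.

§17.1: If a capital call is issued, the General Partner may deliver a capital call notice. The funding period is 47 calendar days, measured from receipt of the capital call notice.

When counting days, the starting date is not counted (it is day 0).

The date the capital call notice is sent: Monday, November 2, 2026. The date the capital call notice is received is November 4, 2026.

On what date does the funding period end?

The last day of the funding period: 47 calendar days after November 4, 2026 is December 21, 2026.

December 21, 2026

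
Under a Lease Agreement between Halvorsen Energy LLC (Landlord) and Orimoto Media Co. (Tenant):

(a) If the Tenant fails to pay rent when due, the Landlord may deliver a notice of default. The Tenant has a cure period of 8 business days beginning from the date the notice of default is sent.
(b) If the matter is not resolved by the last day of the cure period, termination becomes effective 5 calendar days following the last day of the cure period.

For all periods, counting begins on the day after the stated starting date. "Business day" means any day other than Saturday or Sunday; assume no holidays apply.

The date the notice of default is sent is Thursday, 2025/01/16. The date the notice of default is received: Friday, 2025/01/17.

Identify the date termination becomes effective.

2025/02/02

The last day of the cure period: 8 business days after Thursday, 2025/01/16, skipping weekends — Jan 17, Jan 20, Jan 21, Jan 22, Jan 23, Jan 24, Jan 27, Jan 28 — lands on Tuesday, 2025/01/28.
The date termination becomes effective: 2025/01/28 + 5 days = 2025/02/02.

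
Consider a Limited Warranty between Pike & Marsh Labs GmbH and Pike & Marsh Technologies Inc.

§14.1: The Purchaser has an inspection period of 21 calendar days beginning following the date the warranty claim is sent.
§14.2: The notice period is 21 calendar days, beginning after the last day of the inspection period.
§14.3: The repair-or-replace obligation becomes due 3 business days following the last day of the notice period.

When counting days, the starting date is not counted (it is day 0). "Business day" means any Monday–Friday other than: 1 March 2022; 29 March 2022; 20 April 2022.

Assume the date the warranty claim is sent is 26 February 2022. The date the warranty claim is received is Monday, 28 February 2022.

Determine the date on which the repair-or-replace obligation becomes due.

13 April 2022

The last day of the inspection period: 21 calendar days after 26 February 2022 is 19 March 2022.
The last day of the notice period: 19 March 2022 + 21 days = 9 April 2022.
The date on which the repair-or-replace obligation becomes due: 3 business days after Saturday, 9 April 2022, skipping weekends — Apr 11, Apr 12, Apr 13 — lands on Wednesday, 13 April 2022.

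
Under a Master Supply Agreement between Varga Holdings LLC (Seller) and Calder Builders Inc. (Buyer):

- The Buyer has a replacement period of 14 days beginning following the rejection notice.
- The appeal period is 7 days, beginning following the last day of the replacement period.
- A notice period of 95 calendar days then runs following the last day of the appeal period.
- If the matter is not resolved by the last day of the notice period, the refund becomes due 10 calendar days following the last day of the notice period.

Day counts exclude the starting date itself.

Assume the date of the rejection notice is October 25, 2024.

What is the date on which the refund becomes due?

February 28, 2025

The last day of the replacement period: October 25, 2024 + 14 days = November 8, 2024.
Adding 7 calendar days to November 8, 2024 gives November 15, 2024, which is the last day of the appeal period.
Adding 95 calendar days to November 15, 2024 gives February 18, 2025, which is the last day of the notice period.
Adding 10 calendar days to February 18, 2025 gives February 28, 2025, which is the date on which the refund becomes due.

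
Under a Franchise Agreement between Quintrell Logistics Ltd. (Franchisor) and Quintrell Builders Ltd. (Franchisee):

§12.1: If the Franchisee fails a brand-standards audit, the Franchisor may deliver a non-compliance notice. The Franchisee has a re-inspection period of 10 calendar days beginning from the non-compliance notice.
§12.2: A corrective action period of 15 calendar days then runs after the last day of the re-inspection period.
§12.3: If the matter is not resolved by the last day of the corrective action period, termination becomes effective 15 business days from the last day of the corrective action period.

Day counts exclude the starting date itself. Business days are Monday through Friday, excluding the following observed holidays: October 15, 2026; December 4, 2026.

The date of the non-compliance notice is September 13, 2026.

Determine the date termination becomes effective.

Adding 10 calendar days to September 13, 2026 gives September 23, 2026, which is the last day of the re-inspection period.
The last day of the corrective action period: 15 calendar days after September 23, 2026 is October 8, 2026.
From Thursday, October 8, 2026, 15 business days (Oct 9, Oct 12, Oct 13, Oct 14, …, Oct 28, Oct 29, Oct 30, skipping weekends and the listed holiday on Oct 15) brings us to Friday, October 30, 2026, which is the date termination becomes effective.

October 30, 2026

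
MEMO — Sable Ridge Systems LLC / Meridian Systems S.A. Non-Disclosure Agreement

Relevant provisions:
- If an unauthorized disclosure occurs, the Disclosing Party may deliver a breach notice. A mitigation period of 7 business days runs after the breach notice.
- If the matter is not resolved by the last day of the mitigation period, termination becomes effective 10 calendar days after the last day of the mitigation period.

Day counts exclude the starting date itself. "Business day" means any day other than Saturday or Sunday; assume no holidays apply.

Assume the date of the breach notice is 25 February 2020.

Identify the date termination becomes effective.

The last day of the mitigation period: counting 7 business days from Tuesday, 25 February 2020 (Feb 26, Feb 27, Feb 28, Mar 2, Mar 3, Mar 4, Mar 5, skipping weekends) reaches Thursday, 5 March 2020.
The date termination becomes effective: 5 March 2020 + 10 days = 15 March 2020.

15 March 2020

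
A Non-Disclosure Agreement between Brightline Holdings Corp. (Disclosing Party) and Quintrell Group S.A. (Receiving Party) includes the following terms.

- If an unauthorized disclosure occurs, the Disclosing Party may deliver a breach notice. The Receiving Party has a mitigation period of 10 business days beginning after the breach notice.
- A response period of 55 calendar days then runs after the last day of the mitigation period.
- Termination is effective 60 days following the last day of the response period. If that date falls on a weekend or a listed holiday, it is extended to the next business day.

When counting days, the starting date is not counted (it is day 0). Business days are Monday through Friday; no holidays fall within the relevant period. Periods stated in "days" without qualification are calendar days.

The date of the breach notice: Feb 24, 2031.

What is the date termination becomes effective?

The last day of the mitigation period: 10 business days after Monday, Feb 24, 2031, skipping weekends — Feb 25, Feb 26, Feb 27, Feb 28, Mar 3, Mar 4, Mar 5, Mar 6, Mar 7, Mar 10 — lands on Monday, Mar 10, 2031.
Adding 55 calendar days to Mar 10, 2031 gives May 4, 2031, which is the last day of the response period.
The date termination becomes effective: 60 calendar days after May 4, 2031 is Jul 3, 2031. Jul 3, 2031 is a Thursday, so no roll-forward applies.

Jul 3, 2031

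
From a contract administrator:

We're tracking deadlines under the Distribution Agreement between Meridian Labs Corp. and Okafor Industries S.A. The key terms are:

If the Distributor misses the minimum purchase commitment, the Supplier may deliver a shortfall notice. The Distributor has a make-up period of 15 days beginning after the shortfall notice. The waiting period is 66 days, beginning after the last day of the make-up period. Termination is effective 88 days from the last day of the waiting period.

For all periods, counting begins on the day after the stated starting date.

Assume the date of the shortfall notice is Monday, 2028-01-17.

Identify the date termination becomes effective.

2028-07-04

The last day of the make-up period: 2028-01-17 + 15 days = 2028-02-01.
The last day of the waiting period: 66 calendar days after 2028-02-01 is 2028-04-07.
Adding 88 calendar days to 2028-04-07 gives 2028-07-04, which is the date termination becomes effective.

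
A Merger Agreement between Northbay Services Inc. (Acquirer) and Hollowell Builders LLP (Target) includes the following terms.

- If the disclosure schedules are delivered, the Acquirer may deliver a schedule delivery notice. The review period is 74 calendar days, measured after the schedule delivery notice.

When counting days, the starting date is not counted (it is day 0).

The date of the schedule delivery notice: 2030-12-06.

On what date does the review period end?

Adding 74 calendar days to 2030-12-06 gives 2031-02-18, which is the last day of the review period.

2031-02-18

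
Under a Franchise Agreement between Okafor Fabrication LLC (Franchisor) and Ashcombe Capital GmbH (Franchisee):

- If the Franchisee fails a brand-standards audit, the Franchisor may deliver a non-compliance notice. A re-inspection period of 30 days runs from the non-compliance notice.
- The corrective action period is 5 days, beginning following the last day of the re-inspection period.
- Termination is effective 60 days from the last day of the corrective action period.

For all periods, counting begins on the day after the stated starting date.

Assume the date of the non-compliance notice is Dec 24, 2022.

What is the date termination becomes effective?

The last day of the re-inspection period: Dec 24, 2022 + 30 days = Jan 23, 2023.
The last day of the corrective action period: Jan 23, 2023 + 5 days = Jan 28, 2023.
The date termination becomes effective: Jan 28, 2023 + 60 days = Mar 29, 2023.

Mar 29, 2023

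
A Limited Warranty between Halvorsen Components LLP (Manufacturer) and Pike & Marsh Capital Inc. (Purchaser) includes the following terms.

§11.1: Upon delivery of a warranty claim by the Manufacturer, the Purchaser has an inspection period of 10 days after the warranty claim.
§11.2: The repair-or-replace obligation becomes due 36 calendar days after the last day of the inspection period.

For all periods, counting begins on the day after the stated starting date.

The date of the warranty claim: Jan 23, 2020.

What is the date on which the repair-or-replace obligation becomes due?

Mar 9, 2020

The last day of the inspection period: 10 calendar days after Jan 23, 2020 is Feb 2, 2020.
The date on which the repair-or-replace obligation becomes due: Feb 2, 2020 + 36 days = Mar 9, 2020.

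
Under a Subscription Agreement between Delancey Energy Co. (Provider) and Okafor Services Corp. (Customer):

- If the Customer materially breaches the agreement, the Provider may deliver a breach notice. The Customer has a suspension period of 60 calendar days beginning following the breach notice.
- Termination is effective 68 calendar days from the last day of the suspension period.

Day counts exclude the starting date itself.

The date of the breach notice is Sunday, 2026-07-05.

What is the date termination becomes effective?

The last day of the suspension period: 2026-07-05 + 60 days = 2026-09-03.
The date termination becomes effective: 68 calendar days after 2026-09-03 is 2026-11-10.

2026-11-10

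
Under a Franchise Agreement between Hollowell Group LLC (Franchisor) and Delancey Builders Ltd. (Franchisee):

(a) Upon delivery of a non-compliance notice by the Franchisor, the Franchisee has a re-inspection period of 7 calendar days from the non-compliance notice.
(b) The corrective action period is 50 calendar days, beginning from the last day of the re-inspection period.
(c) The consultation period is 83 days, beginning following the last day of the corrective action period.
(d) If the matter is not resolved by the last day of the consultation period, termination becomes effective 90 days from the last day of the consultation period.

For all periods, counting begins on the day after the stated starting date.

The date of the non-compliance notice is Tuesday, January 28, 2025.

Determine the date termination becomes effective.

Adding 7 calendar days to January 28, 2025 gives February 4, 2025, which is the last day of the re-inspection period.
Adding 50 calendar days to February 4, 2025 gives March 26, 2025, which is the last day of the corrective action period.
Adding 83 calendar days to March 26, 2025 gives June 17, 2025, which is the last day of the consultation period.
The date termination becomes effective: 90 calendar days after June 17, 2025 is September 15, 2025.

September 15, 2025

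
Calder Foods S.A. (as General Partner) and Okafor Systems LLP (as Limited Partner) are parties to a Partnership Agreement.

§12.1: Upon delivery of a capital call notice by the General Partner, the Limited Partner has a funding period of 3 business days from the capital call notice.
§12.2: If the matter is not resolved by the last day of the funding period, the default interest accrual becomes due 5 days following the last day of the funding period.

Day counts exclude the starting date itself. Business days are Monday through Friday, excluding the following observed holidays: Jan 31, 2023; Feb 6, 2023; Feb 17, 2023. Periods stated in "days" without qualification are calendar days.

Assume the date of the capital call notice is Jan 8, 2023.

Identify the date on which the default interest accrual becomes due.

Jan 16, 2023

The last day of the funding period: counting 3 business days from Sunday, Jan 8, 2023 (Jan 9, Jan 10, Jan 11, skipping weekends) reaches Wednesday, Jan 11, 2023.
Adding 5 calendar days to Jan 11, 2023 gives Jan 16, 2023, which is the date on which the default interest accrual becomes due.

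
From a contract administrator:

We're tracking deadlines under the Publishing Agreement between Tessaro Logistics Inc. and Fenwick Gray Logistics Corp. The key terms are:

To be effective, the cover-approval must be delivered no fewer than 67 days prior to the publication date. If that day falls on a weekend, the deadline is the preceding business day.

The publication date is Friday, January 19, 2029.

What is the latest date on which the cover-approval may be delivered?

Counting back 67 calendar days from January 19, 2029 gives November 13, 2028. That is a Monday, so no adjustment is needed.

November 13, 2028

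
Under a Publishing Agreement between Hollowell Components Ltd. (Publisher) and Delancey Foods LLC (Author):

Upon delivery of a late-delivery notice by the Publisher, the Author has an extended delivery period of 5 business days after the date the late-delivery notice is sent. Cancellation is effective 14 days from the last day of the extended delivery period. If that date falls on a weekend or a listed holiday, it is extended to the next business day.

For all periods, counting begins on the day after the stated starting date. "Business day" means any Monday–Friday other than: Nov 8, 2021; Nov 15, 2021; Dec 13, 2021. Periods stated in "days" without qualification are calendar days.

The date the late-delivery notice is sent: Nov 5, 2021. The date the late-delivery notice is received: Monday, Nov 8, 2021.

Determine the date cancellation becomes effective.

The last day of the extended delivery period: counting 5 business days from Friday, Nov 5, 2021 (Nov 9, Nov 10, Nov 11, Nov 12, Nov 16, skipping weekends and the listed holidays on Nov 8, Nov 15) reaches Tuesday, Nov 16, 2021.
The date cancellation becomes effective: 14 calendar days after Nov 16, 2021 is Nov 30, 2021. Nov 30, 2021 is a Tuesday and is not a listed holiday, so no roll-forward applies.

Nov 30, 2021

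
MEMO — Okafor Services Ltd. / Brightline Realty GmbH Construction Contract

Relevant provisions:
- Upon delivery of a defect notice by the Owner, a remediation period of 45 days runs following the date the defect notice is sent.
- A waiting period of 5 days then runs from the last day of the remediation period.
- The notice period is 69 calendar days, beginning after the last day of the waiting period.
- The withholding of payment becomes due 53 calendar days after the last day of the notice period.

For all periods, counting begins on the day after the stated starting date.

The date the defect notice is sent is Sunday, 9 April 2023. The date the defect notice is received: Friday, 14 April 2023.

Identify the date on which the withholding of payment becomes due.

Adding 45 calendar days to 9 April 2023 gives 24 May 2023, which is the last day of the remediation period.
The last day of the waiting period: 24 May 2023 + 5 days = 29 May 2023.
The last day of the notice period: 29 May 2023 + 69 days = 6 August 2023.
The date on which the withholding of payment becomes due: 53 calendar days after 6 August 2023 is 28 September 2023.

28 September 2023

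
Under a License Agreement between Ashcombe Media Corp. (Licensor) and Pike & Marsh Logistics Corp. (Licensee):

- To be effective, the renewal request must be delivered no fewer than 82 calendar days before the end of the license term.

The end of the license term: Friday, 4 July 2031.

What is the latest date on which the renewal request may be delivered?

13 April 2031

4 July 2031 minus 82 days is 13 April 2031.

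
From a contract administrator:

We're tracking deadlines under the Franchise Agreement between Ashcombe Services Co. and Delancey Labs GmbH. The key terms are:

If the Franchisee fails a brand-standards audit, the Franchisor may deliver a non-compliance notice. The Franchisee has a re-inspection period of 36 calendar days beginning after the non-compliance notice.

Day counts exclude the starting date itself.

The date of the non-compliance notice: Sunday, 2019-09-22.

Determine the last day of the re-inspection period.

2019-10-28

Adding 36 calendar days to 2019-09-22 gives 2019-10-28, which is the last day of the re-inspection period.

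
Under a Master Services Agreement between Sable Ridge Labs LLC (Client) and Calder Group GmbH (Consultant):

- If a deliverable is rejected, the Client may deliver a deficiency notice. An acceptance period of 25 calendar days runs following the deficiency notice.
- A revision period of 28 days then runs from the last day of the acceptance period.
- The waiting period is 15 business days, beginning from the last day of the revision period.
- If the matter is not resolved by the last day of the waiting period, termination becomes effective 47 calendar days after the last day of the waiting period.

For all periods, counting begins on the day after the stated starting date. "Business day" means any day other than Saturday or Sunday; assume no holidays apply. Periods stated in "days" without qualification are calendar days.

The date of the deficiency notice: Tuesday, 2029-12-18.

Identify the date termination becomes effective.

2030-04-17

The last day of the acceptance period: 25 calendar days after 2029-12-18 is 2030-01-12.
The last day of the revision period: 2030-01-12 + 28 days = 2030-02-09.
The last day of the waiting period: counting 15 business days from Saturday, 2030-02-09 (Feb 11, Feb 12, Feb 13, Feb 14, …, Feb 27, Feb 28, Mar 1, skipping weekends) reaches Friday, 2030-03-01.
The date termination becomes effective: 47 calendar days after 2030-03-01 is 2030-04-17.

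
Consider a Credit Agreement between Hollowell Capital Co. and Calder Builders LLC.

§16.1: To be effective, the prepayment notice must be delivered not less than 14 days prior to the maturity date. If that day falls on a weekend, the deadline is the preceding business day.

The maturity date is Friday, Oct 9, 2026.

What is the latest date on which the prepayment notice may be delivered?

Oct 9, 2026 minus 14 days is Sep 25, 2026. That is a Friday, so no adjustment is needed.

Sep 25, 2026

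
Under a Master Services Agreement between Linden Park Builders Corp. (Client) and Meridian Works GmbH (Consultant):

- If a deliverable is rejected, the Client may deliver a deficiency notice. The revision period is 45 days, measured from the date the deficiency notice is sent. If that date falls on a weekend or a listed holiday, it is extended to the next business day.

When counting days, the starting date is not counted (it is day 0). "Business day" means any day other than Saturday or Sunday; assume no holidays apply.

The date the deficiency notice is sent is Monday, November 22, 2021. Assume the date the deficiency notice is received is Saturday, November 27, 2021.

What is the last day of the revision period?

January 6, 2022

Adding 45 calendar days to November 22, 2021 gives January 6, 2022, which is the last day of the revision period. January 6, 2022 is a Thursday, so no roll-forward applies.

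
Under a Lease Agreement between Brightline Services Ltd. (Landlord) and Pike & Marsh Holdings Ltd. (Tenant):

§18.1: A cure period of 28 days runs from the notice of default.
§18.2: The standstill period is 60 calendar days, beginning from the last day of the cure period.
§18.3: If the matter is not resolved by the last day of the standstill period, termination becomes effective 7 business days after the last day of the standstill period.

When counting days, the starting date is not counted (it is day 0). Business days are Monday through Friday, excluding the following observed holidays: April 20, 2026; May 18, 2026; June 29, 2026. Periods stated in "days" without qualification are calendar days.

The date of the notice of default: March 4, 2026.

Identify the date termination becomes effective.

June 9, 2026

Adding 28 calendar days to March 4, 2026 gives April 1, 2026, which is the last day of the cure period.
The last day of the standstill period: April 1, 2026 + 60 days = May 31, 2026.
The date termination becomes effective: counting 7 business days from Sunday, May 31, 2026 (Jun 1, Jun 2, Jun 3, Jun 4, Jun 5, Jun 8, Jun 9, skipping weekends) reaches Tuesday, June 9, 2026.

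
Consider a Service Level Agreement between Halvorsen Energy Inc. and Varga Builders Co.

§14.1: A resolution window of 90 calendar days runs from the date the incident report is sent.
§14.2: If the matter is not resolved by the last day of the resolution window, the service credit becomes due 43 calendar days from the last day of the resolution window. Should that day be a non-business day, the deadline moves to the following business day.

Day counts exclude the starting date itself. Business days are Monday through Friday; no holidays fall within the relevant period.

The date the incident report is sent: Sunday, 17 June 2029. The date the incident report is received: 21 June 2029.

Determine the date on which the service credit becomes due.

29 October 2029

Adding 90 calendar days to 17 June 2029 gives 15 September 2029, which is the last day of the resolution window.
The date on which the service credit becomes due: 43 calendar days after 15 September 2029 is 28 October 2029. That falls on a Sunday, so it rolls to the next business day, Monday, 29 October 2029.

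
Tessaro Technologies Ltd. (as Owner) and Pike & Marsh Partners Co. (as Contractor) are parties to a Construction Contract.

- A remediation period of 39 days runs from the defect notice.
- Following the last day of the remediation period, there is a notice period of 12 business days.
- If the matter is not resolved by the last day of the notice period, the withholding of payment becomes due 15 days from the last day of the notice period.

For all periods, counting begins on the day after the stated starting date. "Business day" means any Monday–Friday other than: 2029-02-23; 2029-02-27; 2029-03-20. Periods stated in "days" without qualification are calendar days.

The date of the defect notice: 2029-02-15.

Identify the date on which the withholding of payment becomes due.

2029-04-26

The last day of the remediation period: 2029-02-15 + 39 days = 2029-03-26.
The last day of the notice period: counting 12 business days from Monday, 2029-03-26 (Mar 27, Mar 28, Mar 29, Mar 30, …, Apr 9, Apr 10, Apr 11, skipping weekends) reaches Wednesday, 2029-04-11.
The date on which the withholding of payment becomes due: 2029-04-11 + 15 days = 2029-04-26.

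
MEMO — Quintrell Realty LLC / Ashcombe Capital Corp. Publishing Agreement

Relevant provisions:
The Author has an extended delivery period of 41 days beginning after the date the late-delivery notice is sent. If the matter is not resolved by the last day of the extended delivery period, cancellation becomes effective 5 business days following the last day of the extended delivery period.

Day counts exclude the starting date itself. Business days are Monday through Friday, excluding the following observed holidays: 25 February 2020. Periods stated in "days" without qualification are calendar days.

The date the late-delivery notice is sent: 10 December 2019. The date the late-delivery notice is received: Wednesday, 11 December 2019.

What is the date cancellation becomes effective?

The last day of the extended delivery period: 41 calendar days after 10 December 2019 is 20 January 2020.
The date cancellation becomes effective: 5 business days after Monday, 20 January 2020, skipping weekends — Jan 21, Jan 22, Jan 23, Jan 24, Jan 27 — lands on Monday, 27 January 2020.

27 January 2020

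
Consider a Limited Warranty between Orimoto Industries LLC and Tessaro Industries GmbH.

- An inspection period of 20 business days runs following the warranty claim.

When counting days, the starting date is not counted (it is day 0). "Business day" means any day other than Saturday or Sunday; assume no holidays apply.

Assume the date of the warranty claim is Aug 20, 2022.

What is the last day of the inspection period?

Sep 16, 2022

The last day of the inspection period: counting 20 business days from Saturday, Aug 20, 2022 (Aug 22, Aug 23, Aug 24, Aug 25, …, Sep 14, Sep 15, Sep 16, skipping weekends) reaches Friday, Sep 16, 2022.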